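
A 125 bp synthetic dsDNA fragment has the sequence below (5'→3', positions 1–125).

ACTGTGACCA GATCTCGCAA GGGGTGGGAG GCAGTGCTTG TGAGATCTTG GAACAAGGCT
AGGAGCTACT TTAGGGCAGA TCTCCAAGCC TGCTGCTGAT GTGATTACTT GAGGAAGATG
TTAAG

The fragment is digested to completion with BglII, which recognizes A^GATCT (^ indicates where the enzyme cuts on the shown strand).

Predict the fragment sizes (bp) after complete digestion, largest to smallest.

BglII sites (AGATCT) start at positions 10, 43, 78.
BglII cuts after the first base of each site, so after positions 10, 43, 78.
Linear molecule, 3 cuts → 4 fragments:
  1–10 → 10 bp
  11–43 → 33 bp
  44–78 → 35 bp
  79–125 → 47 bp
Sorted largest to smallest: 47, 35, 33, 10 bp.

47, 35, 33, 10 bp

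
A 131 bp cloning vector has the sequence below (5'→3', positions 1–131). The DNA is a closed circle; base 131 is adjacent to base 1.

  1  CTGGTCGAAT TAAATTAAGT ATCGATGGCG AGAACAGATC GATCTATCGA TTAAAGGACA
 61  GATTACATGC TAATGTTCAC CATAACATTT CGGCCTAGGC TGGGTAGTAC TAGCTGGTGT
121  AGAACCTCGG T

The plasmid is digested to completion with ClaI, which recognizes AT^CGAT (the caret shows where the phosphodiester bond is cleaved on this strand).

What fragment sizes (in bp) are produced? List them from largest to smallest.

106, 17, 8 bp

ClaI sites (ATCGAT) start at positions 21, 38, 46.
ClaI cuts after base 2 of each site, so after positions 22, 39, 47.
Circular molecule, 3 cuts → 3 fragments:
  23–39 → 17 bp
  40–47 → 8 bp
  48–131 then 1–22 → 84 + 22 = 106 bp
Sorted largest to smallest: 106, 17, 8 bp.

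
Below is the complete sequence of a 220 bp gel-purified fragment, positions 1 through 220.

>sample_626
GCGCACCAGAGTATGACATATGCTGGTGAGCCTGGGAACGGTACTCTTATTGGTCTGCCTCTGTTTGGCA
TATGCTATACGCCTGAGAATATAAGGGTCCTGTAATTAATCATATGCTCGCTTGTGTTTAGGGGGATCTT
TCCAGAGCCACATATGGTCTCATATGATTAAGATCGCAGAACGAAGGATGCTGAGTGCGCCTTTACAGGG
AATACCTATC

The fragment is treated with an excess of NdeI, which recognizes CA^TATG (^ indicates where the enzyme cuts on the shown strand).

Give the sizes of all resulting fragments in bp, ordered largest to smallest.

NdeI sites (CATATG) start at positions 17, 69, 111, 151, 161.
NdeI cuts after base 2 of each site, so after positions 18, 70, 112, 152, 162.
Linear molecule, 5 cuts → 6 fragments:
  1–18 → 18 bp
  19–70 → 52 bp
  71–112 → 42 bp
  113–152 → 40 bp
  153–162 → 10 bp
  163–220 → 58 bp
Sorted largest to smallest: 58, 52, 42, 40, 18, 10 bp.

58, 52, 42, 40, 18, 10 bp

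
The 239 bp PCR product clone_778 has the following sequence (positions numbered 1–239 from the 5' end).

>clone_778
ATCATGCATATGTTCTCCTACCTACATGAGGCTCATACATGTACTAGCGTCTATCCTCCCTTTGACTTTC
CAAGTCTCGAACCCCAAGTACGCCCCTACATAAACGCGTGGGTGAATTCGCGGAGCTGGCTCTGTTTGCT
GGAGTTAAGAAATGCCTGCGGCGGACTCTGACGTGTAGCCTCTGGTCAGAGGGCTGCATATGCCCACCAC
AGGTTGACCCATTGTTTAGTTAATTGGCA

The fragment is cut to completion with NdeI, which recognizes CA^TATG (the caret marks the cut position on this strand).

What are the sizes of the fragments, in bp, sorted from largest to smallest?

NdeI sites (CATATG) start at positions 7, 197.
NdeI cuts after base 2 of each site, so after positions 8, 198.
Linear molecule, 2 cuts → 3 fragments:
  1–8 → 8 bp
  9–198 → 190 bp
  199–239 → 41 bp
Sorted largest to smallest: 190, 41, 8 bp.

190, 41, 8 bp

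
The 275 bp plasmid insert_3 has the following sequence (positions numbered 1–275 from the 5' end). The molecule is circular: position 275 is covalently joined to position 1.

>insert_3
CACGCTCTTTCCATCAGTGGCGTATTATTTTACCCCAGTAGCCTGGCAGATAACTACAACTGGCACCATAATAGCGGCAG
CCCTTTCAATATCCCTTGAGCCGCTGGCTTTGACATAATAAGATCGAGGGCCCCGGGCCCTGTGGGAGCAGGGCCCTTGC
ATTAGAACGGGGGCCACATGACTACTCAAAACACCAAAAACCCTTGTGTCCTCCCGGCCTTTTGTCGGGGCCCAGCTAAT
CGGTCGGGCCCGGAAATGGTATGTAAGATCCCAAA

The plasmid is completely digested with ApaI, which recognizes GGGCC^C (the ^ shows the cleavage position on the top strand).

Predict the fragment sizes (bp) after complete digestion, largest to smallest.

ApaI sites (GGGCCC) start at positions 128, 135, 151, 228, 246.
ApaI cuts after base 5 of each site (before the last base), so after positions 132, 139, 155, 232, 250.
Circular molecule, 5 cuts → 5 fragments:
  133–139 → 7 bp
  140–155 → 16 bp
  156–232 → 77 bp
  233–250 → 18 bp
  251–275 then 1–132 → 25 + 132 = 157 bp
Sorted largest to smallest: 157, 77, 18, 16, 7 bp.

157, 77, 18, 16, 7 bp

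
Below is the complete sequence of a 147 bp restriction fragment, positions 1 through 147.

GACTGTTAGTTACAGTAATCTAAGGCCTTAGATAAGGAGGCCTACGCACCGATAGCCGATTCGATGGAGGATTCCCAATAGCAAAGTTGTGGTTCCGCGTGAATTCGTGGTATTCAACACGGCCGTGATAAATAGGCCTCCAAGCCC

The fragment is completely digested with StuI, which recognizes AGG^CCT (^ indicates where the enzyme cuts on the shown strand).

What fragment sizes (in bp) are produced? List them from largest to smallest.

96, 25, 15, 11 bp

StuI sites (AGGCCT) start at positions 23, 38, 134.
StuI cuts after base 3 of each site, so after positions 25, 40, 136.
Linear molecule, 3 cuts → 4 fragments:
  1–25 → 25 bp
  26–40 → 15 bp
  41–136 → 96 bp
  137–147 → 11 bp
Sorted largest to smallest: 96, 25, 15, 11 bp.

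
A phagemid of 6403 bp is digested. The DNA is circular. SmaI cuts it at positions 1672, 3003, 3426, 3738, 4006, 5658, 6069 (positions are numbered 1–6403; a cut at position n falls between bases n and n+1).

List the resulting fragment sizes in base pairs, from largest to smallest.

Circular molecule, 7 cuts → 7 fragments:
  3003 − 1672 = 1331 bp
  3426 − 3003 = 423 bp
  3738 − 3426 = 312 bp
  4006 − 3738 = 268 bp
  5658 − 4006 = 1652 bp
  6069 − 5658 = 411 bp
  wrap: 6403 − 6069 + 1672 = 2006 bp
Sorted largest to smallest: 2006, 1652, 1331, 423, 411, 312, 268 bp.

2006, 1652, 1331, 423, 411, 312, 268 bp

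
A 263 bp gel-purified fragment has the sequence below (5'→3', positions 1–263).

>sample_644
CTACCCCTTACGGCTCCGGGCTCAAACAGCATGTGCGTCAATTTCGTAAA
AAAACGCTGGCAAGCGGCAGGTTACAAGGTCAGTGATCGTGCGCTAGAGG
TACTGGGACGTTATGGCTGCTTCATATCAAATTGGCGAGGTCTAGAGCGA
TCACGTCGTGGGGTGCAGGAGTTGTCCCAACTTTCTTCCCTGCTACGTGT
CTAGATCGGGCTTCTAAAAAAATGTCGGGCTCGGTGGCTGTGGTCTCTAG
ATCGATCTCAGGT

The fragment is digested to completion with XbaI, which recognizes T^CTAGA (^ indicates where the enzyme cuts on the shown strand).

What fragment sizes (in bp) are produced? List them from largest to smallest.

141, 59, 46, 17 bp

XbaI sites (TCTAGA) start at positions 141, 200, 246.
XbaI cuts after the first base of each site, so after positions 141, 200, 246.
Linear molecule, 3 cuts → 4 fragments:
  1–141 → 141 bp
  142–200 → 59 bp
  201–246 → 46 bp
  247–263 → 17 bp
Sorted largest to smallest: 141, 59, 46, 17 bp.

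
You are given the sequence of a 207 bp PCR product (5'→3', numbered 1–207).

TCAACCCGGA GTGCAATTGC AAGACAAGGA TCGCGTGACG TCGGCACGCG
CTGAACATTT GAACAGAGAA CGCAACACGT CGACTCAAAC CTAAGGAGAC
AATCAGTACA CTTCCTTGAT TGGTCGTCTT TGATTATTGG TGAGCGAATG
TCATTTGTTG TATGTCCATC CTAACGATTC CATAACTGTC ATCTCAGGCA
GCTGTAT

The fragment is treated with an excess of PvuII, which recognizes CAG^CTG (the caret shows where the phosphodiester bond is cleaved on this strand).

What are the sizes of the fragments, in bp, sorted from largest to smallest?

The PvuII site (CAGCTG) starts at position 199.
PvuII cuts after base 3 of each site, so after position 201.
Linear molecule, 1 cut → 2 fragments:
  1–201 → 201 bp
  202–207 → 6 bp
Sorted largest to smallest: 201, 6 bp.

201, 6 bp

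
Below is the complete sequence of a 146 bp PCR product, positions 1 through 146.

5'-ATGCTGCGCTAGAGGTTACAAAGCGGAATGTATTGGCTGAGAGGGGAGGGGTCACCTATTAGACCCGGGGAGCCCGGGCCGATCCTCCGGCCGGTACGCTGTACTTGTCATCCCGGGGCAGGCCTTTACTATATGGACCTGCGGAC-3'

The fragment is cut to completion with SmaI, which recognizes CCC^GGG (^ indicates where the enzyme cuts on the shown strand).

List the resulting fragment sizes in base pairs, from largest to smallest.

SmaI sites (CCCGGG) start at positions 64, 73, 112.
SmaI cuts after base 3 of each site, so after positions 66, 75, 114.
Linear molecule, 3 cuts → 4 fragments:
  1–66 → 66 bp
  67–75 → 9 bp
  76–114 → 39 bp
  115–146 → 32 bp
Sorted largest to smallest: 66, 39, 32, 9 bp.

66, 39, 32, 9 bp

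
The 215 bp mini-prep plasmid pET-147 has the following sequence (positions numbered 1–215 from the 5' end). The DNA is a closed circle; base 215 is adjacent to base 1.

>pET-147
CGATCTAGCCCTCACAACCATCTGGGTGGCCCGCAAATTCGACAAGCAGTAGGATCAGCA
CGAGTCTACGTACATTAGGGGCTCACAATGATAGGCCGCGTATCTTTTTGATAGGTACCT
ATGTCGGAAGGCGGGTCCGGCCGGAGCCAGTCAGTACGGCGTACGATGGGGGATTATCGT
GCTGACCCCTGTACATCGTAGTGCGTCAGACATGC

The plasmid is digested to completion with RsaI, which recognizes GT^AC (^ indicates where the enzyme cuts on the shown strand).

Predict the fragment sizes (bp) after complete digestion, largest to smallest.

RsaI sites (GTAC) start at positions 70, 115, 154, 161, 191.
RsaI cuts after base 2 of each site, so after positions 71, 116, 155, 162, 192.
Circular molecule, 5 cuts → 5 fragments:
  72–116 → 45 bp
  117–155 → 39 bp
  156–162 → 7 bp
  163–192 → 30 bp
  193–215 then 1–71 → 23 + 71 = 94 bp
Sorted largest to smallest: 94, 45, 39, 30, 7 bp.

94, 45, 39, 30, 7 bp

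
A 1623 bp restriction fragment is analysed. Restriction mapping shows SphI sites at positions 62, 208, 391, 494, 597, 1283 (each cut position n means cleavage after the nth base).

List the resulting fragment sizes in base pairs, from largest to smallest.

686, 340, 183, 146, 103, 103, 62 bp

Linear molecule, 6 cuts → 7 fragments:
  62 − 0 = 62 bp
  208 − 62 = 146 bp
  391 − 208 = 183 bp
  494 − 391 = 103 bp
  597 − 494 = 103 bp
  1283 − 597 = 686 bp
  1623 − 1283 = 340 bp
Sorted largest to smallest: 686, 340, 183, 146, 103, 103, 62 bp.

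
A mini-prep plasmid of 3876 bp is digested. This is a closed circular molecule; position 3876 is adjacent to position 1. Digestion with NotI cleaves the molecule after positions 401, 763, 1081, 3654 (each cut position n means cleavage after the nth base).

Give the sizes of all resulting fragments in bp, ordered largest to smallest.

Circular molecule, 4 cuts → 4 fragments:
  763 − 401 = 362 bp
  1081 − 763 = 318 bp
  3654 − 1081 = 2573 bp
  wrap: 3876 − 3654 + 401 = 623 bp
Sorted largest to smallest: 2573, 623, 362, 318 bp.

2573, 623, 362, 318 bp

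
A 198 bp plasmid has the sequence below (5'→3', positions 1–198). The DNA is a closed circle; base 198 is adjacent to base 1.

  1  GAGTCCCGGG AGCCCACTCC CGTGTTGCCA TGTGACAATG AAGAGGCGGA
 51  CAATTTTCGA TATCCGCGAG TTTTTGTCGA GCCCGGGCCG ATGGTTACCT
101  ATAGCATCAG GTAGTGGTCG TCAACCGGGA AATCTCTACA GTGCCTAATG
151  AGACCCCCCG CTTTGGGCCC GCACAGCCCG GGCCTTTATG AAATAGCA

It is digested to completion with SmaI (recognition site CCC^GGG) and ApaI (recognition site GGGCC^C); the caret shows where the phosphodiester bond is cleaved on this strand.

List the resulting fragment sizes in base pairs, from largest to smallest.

85, 77, 26, 10 bp

SmaI sites (CCCGGG) start at positions 5, 82, 177.
SmaI cuts after base 3 of each site, so after positions 7, 84, 179.
The ApaI site (GGGCCC) starts at position 165.
ApaI cuts after base 5 of each site (before the last base), so after position 169.
Combined cut positions: 7, 84, 169, 179.
Circular molecule, 4 cuts → 4 fragments:
  8–84 → 77 bp
  85–169 → 85 bp
  170–179 → 10 bp
  180–198 then 1–7 → 19 + 7 = 26 bp
Sorted largest to smallest: 85, 77, 26, 10 bp.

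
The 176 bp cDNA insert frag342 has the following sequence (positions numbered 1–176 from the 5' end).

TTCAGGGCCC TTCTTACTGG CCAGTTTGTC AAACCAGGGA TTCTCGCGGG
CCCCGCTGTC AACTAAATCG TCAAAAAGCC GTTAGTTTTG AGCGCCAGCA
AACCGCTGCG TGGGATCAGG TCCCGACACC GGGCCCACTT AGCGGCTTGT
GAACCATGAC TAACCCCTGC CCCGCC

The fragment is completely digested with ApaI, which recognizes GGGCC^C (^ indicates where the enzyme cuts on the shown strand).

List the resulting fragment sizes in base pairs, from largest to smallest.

ApaI sites (GGGCCC) start at positions 5, 48, 131.
ApaI cuts after base 5 of each site (before the last base), so after positions 9, 52, 135.
Linear molecule, 3 cuts → 4 fragments:
  1–9 → 9 bp
  10–52 → 43 bp
  53–135 → 83 bp
  136–176 → 41 bp
Sorted largest to smallest: 83, 43, 41, 9 bp.

83, 43, 41, 9 bp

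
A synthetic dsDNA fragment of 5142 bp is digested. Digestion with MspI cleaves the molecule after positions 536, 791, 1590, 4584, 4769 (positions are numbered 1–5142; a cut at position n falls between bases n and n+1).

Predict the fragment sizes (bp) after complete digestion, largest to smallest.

2994, 799, 536, 373, 255, 185 bp

Linear molecule, 5 cuts → 6 fragments:
  536 − 0 = 536 bp
  791 − 536 = 255 bp
  1590 − 791 = 799 bp
  4584 − 1590 = 2994 bp
  4769 − 4584 = 185 bp
  5142 − 4769 = 373 bp
Sorted largest to smallest: 2994, 799, 536, 373, 255, 185 bp.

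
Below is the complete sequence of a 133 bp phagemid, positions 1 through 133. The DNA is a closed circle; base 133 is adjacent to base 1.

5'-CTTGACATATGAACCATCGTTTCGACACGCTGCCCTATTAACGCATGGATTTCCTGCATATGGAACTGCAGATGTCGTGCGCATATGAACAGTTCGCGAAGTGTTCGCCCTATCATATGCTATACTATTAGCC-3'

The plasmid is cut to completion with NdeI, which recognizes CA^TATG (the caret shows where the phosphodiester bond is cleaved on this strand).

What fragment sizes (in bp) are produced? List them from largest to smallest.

NdeI sites (CATATG) start at positions 6, 57, 82, 114.
NdeI cuts after base 2 of each site, so after positions 7, 58, 83, 115.
Circular molecule, 4 cuts → 4 fragments:
  8–58 → 51 bp
  59–83 → 25 bp
  84–115 → 32 bp
  116–133 then 1–7 → 18 + 7 = 25 bp
Sorted largest to smallest: 51, 32, 25, 25 bp.

51, 32, 25, 25 bp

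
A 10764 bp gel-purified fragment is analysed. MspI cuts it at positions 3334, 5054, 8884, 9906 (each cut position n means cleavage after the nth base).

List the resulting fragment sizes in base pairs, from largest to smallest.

3830, 3334, 1720, 1022, 858 bp

Linear molecule, 4 cuts → 5 fragments:
  3334 − 0 = 3334 bp
  5054 − 3334 = 1720 bp
  8884 − 5054 = 3830 bp
  9906 − 8884 = 1022 bp
  10764 − 9906 = 858 bp
Sorted largest to smallest: 3830, 3334, 1720, 1022, 858 bp.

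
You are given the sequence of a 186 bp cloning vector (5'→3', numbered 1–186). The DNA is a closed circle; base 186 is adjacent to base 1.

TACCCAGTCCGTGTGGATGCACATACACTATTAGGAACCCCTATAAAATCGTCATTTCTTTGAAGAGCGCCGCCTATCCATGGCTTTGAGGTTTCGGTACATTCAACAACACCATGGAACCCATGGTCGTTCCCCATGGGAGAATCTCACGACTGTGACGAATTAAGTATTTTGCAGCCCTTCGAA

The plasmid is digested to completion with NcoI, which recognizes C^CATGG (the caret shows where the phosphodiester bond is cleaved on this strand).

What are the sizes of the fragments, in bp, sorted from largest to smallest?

130, 34, 13, 9 bp

NcoI sites (CCATGG) start at positions 78, 112, 121, 134.
NcoI cuts after the first base of each site, so after positions 78, 112, 121, 134.
Circular molecule, 4 cuts → 4 fragments:
  79–112 → 34 bp
  113–121 → 9 bp
  122–134 → 13 bp
  135–186 then 1–78 → 52 + 78 = 130 bp
Sorted largest to smallest: 130, 34, 13, 9 bp.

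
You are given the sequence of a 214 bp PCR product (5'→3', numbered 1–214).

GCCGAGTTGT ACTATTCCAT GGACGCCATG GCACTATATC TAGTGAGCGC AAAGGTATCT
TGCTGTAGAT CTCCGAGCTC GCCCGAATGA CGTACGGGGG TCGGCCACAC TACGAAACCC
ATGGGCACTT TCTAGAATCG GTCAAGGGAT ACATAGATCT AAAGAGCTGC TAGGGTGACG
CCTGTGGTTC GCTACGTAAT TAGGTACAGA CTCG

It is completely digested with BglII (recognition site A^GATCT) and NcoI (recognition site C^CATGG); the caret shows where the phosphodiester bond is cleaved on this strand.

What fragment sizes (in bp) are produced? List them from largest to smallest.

BglII sites (AGATCT) start at positions 67, 155.
BglII cuts after the first base of each site, so after positions 67, 155.
NcoI sites (CCATGG) start at positions 17, 26, 119.
NcoI cuts after the first base of each site, so after positions 17, 26, 119.
Combined cut positions: 17, 26, 67, 119, 155.
Linear molecule, 5 cuts → 6 fragments:
  1–17 → 17 bp
  18–26 → 9 bp
  27–67 → 41 bp
  68–119 → 52 bp
  120–155 → 36 bp
  156–214 → 59 bp
Sorted largest to smallest: 59, 52, 41, 36, 17, 9 bp.

59, 52, 41, 36, 17, 9 bp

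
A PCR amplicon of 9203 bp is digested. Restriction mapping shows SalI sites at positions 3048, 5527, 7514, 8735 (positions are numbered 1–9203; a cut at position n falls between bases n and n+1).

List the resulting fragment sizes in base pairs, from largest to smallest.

Linear molecule, 4 cuts → 5 fragments:
  3048 − 0 = 3048 bp
  5527 − 3048 = 2479 bp
  7514 − 5527 = 1987 bp
  8735 − 7514 = 1221 bp
  9203 − 8735 = 468 bp
Sorted largest to smallest: 3048, 2479, 1987, 1221, 468 bp.

3048, 2479, 1987, 1221, 468 bp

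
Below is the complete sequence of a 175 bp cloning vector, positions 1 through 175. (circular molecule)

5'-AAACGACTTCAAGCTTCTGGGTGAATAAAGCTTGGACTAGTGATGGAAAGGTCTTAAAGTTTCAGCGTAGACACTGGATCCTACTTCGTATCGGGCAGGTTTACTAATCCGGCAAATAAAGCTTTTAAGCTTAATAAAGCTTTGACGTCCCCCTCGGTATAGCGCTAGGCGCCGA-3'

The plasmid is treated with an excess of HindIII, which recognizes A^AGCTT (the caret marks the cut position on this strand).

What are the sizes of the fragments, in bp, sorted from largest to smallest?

91, 49, 17, 10, 8 bp

HindIII sites (AAGCTT) start at positions 11, 28, 119, 127, 137.
HindIII cuts after the first base of each site, so after positions 11, 28, 119, 127, 137.
Circular molecule, 5 cuts → 5 fragments:
  12–28 → 17 bp
  29–119 → 91 bp
  120–127 → 8 bp
  128–137 → 10 bp
  138–175 then 1–11 → 38 + 11 = 49 bp
Sorted largest to smallest: 91, 49, 17, 10, 8 bp.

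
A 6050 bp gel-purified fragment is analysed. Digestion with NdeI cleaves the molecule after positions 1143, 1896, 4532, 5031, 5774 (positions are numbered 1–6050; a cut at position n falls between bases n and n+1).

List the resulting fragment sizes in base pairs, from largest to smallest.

2636, 1143, 753, 743, 499, 276 bp

Linear molecule, 5 cuts → 6 fragments:
  1143 − 0 = 1143 bp
  1896 − 1143 = 753 bp
  4532 − 1896 = 2636 bp
  5031 − 4532 = 499 bp
  5774 − 5031 = 743 bp
  6050 − 5774 = 276 bp
Sorted largest to smallest: 2636, 1143, 753, 743, 499, 276 bp.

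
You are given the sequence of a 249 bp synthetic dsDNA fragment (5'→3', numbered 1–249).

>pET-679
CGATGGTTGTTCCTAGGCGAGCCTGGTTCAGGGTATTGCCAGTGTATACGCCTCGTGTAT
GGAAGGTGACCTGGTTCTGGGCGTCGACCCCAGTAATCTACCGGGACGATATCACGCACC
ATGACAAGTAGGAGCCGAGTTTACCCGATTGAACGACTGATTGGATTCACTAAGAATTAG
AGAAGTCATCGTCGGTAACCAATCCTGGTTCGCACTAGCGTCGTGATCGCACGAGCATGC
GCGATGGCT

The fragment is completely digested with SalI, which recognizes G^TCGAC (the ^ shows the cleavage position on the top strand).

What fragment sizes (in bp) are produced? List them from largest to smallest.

166, 83 bp

The SalI site (GTCGAC) starts at position 83.
SalI cuts after the first base of each site, so after position 83.
Linear molecule, 1 cut → 2 fragments:
  1–83 → 83 bp
  84–249 → 166 bp
Sorted largest to smallest: 166, 83 bp.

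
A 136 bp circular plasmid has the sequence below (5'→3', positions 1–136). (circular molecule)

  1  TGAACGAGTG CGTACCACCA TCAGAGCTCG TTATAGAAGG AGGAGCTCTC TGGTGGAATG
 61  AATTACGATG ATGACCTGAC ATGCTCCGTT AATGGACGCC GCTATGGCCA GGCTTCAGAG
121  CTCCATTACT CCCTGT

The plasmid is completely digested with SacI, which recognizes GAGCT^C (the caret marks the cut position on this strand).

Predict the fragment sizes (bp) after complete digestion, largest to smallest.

75, 42, 19 bp

SacI sites (GAGCTC) start at positions 24, 43, 118.
SacI cuts after base 5 of each site (before the last base), so after positions 28, 47, 122.
Circular molecule, 3 cuts → 3 fragments:
  29–47 → 19 bp
  48–122 → 75 bp
  123–136 then 1–28 → 14 + 28 = 42 bp
Sorted largest to smallest: 75, 42, 19 bp.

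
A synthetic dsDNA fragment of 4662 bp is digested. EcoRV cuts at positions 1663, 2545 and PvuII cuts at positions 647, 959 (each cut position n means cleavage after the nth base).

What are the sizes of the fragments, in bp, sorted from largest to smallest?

2117, 882, 704, 647, 312 bp

Combined cut positions (sorted): 647, 959, 1663, 2545.
Linear molecule, 4 cuts → 5 fragments:
  647 − 0 = 647 bp
  959 − 647 = 312 bp
  1663 − 959 = 704 bp
  2545 − 1663 = 882 bp
  4662 − 2545 = 2117 bp
Sorted largest to smallest: 2117, 882, 704, 647, 312 bp.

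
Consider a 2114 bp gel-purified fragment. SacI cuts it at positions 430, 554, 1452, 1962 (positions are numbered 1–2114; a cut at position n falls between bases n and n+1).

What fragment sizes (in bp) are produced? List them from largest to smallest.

898, 510, 430, 152, 124 bp

Linear molecule, 4 cuts → 5 fragments:
  430 − 0 = 430 bp
  554 − 430 = 124 bp
  1452 − 554 = 898 bp
  1962 − 1452 = 510 bp
  2114 − 1962 = 152 bp
Sorted largest to smallest: 898, 510, 430, 152, 124 bp.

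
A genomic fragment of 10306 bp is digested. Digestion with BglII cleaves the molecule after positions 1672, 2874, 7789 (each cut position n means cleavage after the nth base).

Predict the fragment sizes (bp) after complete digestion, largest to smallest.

Linear molecule, 3 cuts → 4 fragments:
  1672 − 0 = 1672 bp
  2874 − 1672 = 1202 bp
  7789 − 2874 = 4915 bp
  10306 − 7789 = 2517 bp
Sorted largest to smallest: 4915, 2517, 1672, 1202 bp.

4915, 2517, 1672, 1202 bp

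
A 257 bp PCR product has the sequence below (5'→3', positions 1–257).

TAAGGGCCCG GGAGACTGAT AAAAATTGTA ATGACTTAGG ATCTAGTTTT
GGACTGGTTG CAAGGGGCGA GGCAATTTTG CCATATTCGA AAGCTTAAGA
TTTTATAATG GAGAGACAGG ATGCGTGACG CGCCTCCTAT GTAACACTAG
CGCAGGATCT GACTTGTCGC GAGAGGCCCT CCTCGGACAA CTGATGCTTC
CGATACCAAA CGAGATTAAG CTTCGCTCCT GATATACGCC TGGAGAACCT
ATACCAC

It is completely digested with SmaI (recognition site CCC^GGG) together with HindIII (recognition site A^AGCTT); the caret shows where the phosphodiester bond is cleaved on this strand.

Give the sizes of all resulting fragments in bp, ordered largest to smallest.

The SmaI site (CCCGGG) starts at position 7.
SmaI cuts after base 3 of each site, so after position 9.
HindIII sites (AAGCTT) start at positions 91, 218.
HindIII cuts after the first base of each site, so after positions 91, 218.
Combined cut positions: 9, 91, 218.
Linear molecule, 3 cuts → 4 fragments:
  1–9 → 9 bp
  10–91 → 82 bp
  92–218 → 127 bp
  219–257 → 39 bp
Sorted largest to smallest: 127, 82, 39, 9 bp.

127, 82, 39, 9 bp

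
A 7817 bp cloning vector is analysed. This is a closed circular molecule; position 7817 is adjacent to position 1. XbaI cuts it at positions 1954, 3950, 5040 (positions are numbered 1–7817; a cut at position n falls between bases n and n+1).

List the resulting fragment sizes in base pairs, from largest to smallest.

4731, 1996, 1090 bp

Circular molecule, 3 cuts → 3 fragments:
  3950 − 1954 = 1996 bp
  5040 − 3950 = 1090 bp
  wrap: 7817 − 5040 + 1954 = 4731 bp
Sorted largest to smallest: 4731, 1996, 1090 bp.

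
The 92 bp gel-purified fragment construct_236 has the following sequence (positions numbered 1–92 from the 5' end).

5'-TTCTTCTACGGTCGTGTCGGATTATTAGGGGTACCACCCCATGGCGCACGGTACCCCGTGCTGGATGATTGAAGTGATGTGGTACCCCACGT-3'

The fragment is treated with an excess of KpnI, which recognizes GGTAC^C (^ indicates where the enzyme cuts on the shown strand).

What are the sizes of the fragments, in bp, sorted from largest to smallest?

KpnI sites (GGTACC) start at positions 30, 50, 81.
KpnI cuts after base 5 of each site (before the last base), so after positions 34, 54, 85.
Linear molecule, 3 cuts → 4 fragments:
  1–34 → 34 bp
  35–54 → 20 bp
  55–85 → 31 bp
  86–92 → 7 bp
Sorted largest to smallest: 34, 31, 20, 7 bp.

34, 31, 20, 7 bp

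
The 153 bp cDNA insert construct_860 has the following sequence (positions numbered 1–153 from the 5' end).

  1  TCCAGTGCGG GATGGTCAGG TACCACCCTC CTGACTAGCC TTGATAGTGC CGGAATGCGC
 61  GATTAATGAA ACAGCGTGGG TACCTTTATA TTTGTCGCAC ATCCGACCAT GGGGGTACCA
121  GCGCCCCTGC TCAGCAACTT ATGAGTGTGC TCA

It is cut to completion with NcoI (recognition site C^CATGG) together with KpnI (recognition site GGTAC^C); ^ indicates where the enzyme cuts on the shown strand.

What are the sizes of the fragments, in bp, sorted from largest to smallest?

The NcoI site (CCATGG) starts at position 107.
NcoI cuts after the first base of each site, so after position 107.
KpnI sites (GGTACC) start at positions 19, 79, 114.
KpnI cuts after base 5 of each site (before the last base), so after positions 23, 83, 118.
Combined cut positions: 23, 83, 107, 118.
Linear molecule, 4 cuts → 5 fragments:
  1–23 → 23 bp
  24–83 → 60 bp
  84–107 → 24 bp
  108–118 → 11 bp
  119–153 → 35 bp
Sorted largest to smallest: 60, 35, 24, 23, 11 bp.

60, 35, 24, 23, 11 bp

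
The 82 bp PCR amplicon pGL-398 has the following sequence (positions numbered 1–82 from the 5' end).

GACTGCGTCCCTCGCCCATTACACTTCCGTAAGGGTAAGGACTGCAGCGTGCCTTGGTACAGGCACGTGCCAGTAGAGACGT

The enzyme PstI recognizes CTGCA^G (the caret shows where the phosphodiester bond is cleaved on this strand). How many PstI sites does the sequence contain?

1

CTGCAG occurs starting at position 42.
PstI cuts at 1 site.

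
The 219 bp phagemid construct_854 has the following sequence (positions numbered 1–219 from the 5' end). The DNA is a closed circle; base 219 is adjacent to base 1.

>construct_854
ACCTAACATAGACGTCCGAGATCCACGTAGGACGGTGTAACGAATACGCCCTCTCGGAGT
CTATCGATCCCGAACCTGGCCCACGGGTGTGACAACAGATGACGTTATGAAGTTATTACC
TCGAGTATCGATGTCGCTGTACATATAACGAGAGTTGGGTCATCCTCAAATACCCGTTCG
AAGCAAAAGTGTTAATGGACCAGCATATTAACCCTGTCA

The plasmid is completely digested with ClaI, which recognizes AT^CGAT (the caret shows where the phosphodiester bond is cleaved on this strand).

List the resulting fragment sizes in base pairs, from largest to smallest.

ClaI sites (ATCGAT) start at positions 63, 127.
ClaI cuts after base 2 of each site, so after positions 64, 128.
Circular molecule, 2 cuts → 2 fragments:
  65–128 → 64 bp
  129–219 then 1–64 → 91 + 64 = 155 bp
Sorted largest to smallest: 155, 64 bp.

155, 64 bp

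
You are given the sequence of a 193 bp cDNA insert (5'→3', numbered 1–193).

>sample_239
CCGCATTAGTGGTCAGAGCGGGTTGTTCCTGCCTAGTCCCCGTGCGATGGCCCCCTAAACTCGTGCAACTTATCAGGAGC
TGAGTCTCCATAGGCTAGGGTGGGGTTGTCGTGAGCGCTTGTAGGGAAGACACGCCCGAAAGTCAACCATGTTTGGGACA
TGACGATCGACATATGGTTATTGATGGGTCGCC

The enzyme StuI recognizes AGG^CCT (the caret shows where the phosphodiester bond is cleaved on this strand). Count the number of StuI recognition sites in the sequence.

0

No occurrence of AGGCCT is present in the sequence.
StuI does not cut: 0 sites.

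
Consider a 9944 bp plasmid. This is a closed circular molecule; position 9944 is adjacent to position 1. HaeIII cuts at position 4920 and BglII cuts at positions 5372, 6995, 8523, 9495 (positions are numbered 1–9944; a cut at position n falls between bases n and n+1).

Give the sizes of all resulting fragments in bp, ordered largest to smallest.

Combined cut positions (sorted): 4920, 5372, 6995, 8523, 9495.
Circular molecule, 5 cuts → 5 fragments:
  5372 − 4920 = 452 bp
  6995 − 5372 = 1623 bp
  8523 − 6995 = 1528 bp
  9495 − 8523 = 972 bp
  wrap: 9944 − 9495 + 4920 = 5369 bp
Sorted largest to smallest: 5369, 1623, 1528, 972, 452 bp.

5369, 1623, 1528, 972, 452 bp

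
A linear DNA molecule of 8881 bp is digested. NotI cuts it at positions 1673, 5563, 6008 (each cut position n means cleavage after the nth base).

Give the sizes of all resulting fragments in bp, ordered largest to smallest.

3890, 2873, 1673, 445 bp

Linear molecule, 3 cuts → 4 fragments:
  1673 − 0 = 1673 bp
  5563 − 1673 = 3890 bp
  6008 − 5563 = 445 bp
  8881 − 6008 = 2873 bp
Sorted largest to smallest: 3890, 2873, 1673, 445 bp.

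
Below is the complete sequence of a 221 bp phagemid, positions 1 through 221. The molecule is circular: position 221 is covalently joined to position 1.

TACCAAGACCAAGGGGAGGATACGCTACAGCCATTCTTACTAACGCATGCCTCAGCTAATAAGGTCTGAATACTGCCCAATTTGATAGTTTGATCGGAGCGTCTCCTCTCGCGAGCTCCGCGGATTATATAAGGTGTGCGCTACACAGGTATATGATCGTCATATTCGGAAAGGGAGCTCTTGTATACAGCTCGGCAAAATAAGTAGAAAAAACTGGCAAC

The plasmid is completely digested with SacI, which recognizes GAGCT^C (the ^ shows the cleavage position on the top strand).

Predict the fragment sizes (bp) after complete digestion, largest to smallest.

159, 62 bp

SacI sites (GAGCTC) start at positions 113, 175.
SacI cuts after base 5 of each site (before the last base), so after positions 117, 179.
Circular molecule, 2 cuts → 2 fragments:
  118–179 → 62 bp
  180–221 then 1–117 → 42 + 117 = 159 bp
Sorted largest to smallest: 159, 62 bp.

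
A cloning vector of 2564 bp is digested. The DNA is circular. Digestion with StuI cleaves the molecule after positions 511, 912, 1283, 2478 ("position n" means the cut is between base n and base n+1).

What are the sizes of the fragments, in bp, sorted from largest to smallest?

1195, 597, 401, 371 bp

Circular molecule, 4 cuts → 4 fragments:
  912 − 511 = 401 bp
  1283 − 912 = 371 bp
  2478 − 1283 = 1195 bp
  wrap: 2564 − 2478 + 511 = 597 bp
Sorted largest to smallest: 1195, 597, 401, 371 bp.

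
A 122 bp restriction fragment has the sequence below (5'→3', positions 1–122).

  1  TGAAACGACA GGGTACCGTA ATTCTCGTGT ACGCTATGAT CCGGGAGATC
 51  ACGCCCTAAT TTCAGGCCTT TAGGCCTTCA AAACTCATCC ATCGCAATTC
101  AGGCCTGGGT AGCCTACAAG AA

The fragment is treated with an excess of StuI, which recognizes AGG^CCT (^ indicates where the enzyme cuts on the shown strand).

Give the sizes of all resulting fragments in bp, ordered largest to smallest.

StuI sites (AGGCCT) start at positions 64, 72, 101.
StuI cuts after base 3 of each site, so after positions 66, 74, 103.
Linear molecule, 3 cuts → 4 fragments:
  1–66 → 66 bp
  67–74 → 8 bp
  75–103 → 29 bp
  104–122 → 19 bp
Sorted largest to smallest: 66, 29, 19, 8 bp.

66, 29, 19, 8 bp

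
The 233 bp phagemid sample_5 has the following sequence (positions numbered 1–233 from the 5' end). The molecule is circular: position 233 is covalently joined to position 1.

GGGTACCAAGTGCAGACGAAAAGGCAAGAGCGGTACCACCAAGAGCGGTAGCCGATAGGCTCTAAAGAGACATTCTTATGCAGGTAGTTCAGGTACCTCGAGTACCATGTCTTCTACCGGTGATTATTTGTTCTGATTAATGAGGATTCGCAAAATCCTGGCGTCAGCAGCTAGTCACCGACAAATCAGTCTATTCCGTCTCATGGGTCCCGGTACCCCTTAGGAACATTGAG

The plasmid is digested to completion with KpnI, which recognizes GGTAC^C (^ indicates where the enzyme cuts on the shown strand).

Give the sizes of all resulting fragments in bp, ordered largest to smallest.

120, 60, 30, 23 bp

KpnI sites (GGTACC) start at positions 2, 32, 92, 212.
KpnI cuts after base 5 of each site (before the last base), so after positions 6, 36, 96, 216.
Circular molecule, 4 cuts → 4 fragments:
  7–36 → 30 bp
  37–96 → 60 bp
  97–216 → 120 bp
  217–233 then 1–6 → 17 + 6 = 23 bp
Sorted largest to smallest: 120, 60, 30, 23 bp.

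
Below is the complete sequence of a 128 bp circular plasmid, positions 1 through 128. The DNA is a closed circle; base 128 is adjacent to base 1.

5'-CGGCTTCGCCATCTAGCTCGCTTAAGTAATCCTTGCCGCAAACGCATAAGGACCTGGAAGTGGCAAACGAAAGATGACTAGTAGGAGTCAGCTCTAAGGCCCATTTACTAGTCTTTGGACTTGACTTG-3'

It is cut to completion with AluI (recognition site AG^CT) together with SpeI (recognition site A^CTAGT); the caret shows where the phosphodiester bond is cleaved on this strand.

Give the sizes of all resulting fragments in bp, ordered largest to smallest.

61, 37, 16, 14 bp

AluI sites (AGCT) start at positions 15, 90.
AluI cuts after base 2 of each site, so after positions 16, 91.
SpeI sites (ACTAGT) start at positions 77, 107.
SpeI cuts after the first base of each site, so after positions 77, 107.
Combined cut positions: 16, 77, 91, 107.
Circular molecule, 4 cuts → 4 fragments:
  17–77 → 61 bp
  78–91 → 14 bp
  92–107 → 16 bp
  108–128 then 1–16 → 21 + 16 = 37 bp
Sorted largest to smallest: 61, 37, 16, 14 bp.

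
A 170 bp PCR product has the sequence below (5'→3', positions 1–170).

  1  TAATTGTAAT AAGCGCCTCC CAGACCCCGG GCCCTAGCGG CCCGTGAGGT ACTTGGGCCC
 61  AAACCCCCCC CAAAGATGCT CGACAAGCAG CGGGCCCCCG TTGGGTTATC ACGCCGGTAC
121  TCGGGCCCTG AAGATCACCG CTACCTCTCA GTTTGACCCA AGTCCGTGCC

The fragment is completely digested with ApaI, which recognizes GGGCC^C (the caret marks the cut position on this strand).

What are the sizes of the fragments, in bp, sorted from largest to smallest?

43, 37, 33, 31, 26 bp

ApaI sites (GGGCCC) start at positions 29, 55, 92, 123.
ApaI cuts after base 5 of each site (before the last base), so after positions 33, 59, 96, 127.
Linear molecule, 4 cuts → 5 fragments:
  1–33 → 33 bp
  34–59 → 26 bp
  60–96 → 37 bp
  97–127 → 31 bp
  128–170 → 43 bp
Sorted largest to smallest: 43, 37, 33, 31, 26 bp.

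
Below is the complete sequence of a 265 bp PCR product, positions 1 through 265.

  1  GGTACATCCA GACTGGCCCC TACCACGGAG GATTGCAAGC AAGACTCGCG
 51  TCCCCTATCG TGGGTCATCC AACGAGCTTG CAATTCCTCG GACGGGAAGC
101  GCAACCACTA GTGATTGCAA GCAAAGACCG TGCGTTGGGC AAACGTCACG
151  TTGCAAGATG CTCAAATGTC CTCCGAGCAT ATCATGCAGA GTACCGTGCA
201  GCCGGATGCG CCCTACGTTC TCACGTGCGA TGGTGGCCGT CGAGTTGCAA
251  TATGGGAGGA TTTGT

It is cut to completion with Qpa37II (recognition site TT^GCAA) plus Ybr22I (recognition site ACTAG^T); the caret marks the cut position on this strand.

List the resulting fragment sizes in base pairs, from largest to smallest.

94, 45, 36, 34, 32, 19, 5 bp

Qpa37II sites (TTGCAA) start at positions 33, 78, 115, 151, 245.
Qpa37II cuts after base 2 of each site, so after positions 34, 79, 116, 152, 246.
The Ybr22I site (ACTAGT) starts at position 107.
Ybr22I cuts after base 5 of each site (before the last base), so after position 111.
Combined cut positions: 34, 79, 111, 116, 152, 246.
Linear molecule, 6 cuts → 7 fragments:
  1–34 → 34 bp
  35–79 → 45 bp
  80–111 → 32 bp
  112–116 → 5 bp
  117–152 → 36 bp
  153–246 → 94 bp
  247–265 → 19 bp
Sorted largest to smallest: 94, 45, 36, 34, 32, 19, 5 bp.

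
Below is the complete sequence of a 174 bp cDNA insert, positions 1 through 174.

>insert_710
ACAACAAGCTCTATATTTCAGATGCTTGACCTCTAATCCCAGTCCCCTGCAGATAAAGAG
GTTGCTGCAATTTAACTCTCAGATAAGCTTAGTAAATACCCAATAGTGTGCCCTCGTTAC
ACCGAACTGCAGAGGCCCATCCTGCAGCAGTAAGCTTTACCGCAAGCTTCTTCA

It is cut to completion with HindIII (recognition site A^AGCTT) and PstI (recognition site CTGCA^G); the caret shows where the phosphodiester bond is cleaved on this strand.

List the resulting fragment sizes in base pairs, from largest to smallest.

HindIII sites (AAGCTT) start at positions 85, 152, 164.
HindIII cuts after the first base of each site, so after positions 85, 152, 164.
PstI sites (CTGCAG) start at positions 47, 127, 142.
PstI cuts after base 5 of each site (before the last base), so after positions 51, 131, 146.
Combined cut positions: 51, 85, 131, 146, 152, 164.
Linear molecule, 6 cuts → 7 fragments:
  1–51 → 51 bp
  52–85 → 34 bp
  86–131 → 46 bp
  132–146 → 15 bp
  147–152 → 6 bp
  153–164 → 12 bp
  165–174 → 10 bp
Sorted largest to smallest: 51, 46, 34, 15, 12, 10, 6 bp.

51, 46, 34, 15, 12, 10, 6 bp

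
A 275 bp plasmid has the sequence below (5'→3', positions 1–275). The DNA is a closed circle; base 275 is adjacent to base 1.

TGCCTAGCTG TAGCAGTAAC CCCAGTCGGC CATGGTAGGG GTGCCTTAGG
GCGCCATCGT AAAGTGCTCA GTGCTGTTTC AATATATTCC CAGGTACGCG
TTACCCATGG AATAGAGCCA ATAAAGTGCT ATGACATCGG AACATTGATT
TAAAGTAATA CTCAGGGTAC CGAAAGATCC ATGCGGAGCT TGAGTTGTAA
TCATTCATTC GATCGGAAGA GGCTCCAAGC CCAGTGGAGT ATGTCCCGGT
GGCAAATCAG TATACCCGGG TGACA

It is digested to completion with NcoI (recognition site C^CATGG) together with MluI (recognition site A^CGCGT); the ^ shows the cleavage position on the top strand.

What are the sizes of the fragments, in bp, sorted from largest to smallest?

200, 66, 9 bp

NcoI sites (CCATGG) start at positions 30, 105.
NcoI cuts after the first base of each site, so after positions 30, 105.
The MluI site (ACGCGT) starts at position 96.
MluI cuts after the first base of each site, so after position 96.
Combined cut positions: 30, 96, 105.
Circular molecule, 3 cuts → 3 fragments:
  31–96 → 66 bp
  97–105 → 9 bp
  106–275 then 1–30 → 170 + 30 = 200 bp
Sorted largest to smallest: 200, 66, 9 bp.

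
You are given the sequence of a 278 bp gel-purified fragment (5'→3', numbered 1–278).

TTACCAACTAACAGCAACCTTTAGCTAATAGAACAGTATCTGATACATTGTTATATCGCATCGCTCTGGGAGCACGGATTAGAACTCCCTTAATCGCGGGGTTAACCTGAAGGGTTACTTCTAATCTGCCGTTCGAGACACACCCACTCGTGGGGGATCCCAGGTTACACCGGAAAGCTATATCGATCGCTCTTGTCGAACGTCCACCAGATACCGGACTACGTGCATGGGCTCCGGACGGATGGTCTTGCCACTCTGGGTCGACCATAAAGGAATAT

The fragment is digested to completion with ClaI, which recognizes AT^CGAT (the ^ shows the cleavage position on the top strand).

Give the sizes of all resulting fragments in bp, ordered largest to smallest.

183, 95 bp

The ClaI site (ATCGAT) starts at position 182.
ClaI cuts after base 2 of each site, so after position 183.
Linear molecule, 1 cut → 2 fragments:
  1–183 → 183 bp
  184–278 → 95 bp
Sorted largest to smallest: 183, 95 bp.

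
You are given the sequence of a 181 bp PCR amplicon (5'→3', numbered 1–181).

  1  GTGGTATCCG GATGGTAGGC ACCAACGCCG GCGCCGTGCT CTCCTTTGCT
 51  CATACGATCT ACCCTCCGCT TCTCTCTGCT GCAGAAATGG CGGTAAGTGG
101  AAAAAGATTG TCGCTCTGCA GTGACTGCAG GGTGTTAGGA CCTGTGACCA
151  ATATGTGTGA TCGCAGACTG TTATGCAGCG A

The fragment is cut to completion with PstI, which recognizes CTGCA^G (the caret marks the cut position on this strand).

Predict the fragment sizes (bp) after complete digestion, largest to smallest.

PstI sites (CTGCAG) start at positions 79, 116, 125.
PstI cuts after base 5 of each site (before the last base), so after positions 83, 120, 129.
Linear molecule, 3 cuts → 4 fragments:
  1–83 → 83 bp
  84–120 → 37 bp
  121–129 → 9 bp
  130–181 → 52 bp
Sorted largest to smallest: 83, 52, 37, 9 bp.

83, 52, 37, 9 bp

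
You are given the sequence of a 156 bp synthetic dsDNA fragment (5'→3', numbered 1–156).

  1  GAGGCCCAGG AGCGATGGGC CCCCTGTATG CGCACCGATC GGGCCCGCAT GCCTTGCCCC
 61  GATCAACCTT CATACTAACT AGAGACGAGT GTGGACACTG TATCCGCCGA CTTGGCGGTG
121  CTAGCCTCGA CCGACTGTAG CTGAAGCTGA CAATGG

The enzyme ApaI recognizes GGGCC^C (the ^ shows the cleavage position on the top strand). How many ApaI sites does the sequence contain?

2

GGGCCC occurs starting at positions 17, 41.
ApaI cuts at 2 sites.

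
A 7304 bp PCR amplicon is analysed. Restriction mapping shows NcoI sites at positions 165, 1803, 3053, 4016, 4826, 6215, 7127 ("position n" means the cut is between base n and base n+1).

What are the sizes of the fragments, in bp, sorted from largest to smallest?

1638, 1389, 1250, 963, 912, 810, 177, 165 bp

Linear molecule, 7 cuts → 8 fragments:
  165 − 0 = 165 bp
  1803 − 165 = 1638 bp
  3053 − 1803 = 1250 bp
  4016 − 3053 = 963 bp
  4826 − 4016 = 810 bp
  6215 − 4826 = 1389 bp
  7127 − 6215 = 912 bp
  7304 − 7127 = 177 bp
Sorted largest to smallest: 1638, 1389, 1250, 963, 912, 810, 177, 165 bp.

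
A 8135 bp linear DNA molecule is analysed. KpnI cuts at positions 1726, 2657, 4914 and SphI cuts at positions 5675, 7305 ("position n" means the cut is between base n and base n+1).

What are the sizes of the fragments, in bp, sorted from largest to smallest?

Combined cut positions (sorted): 1726, 2657, 4914, 5675, 7305.
Linear molecule, 5 cuts → 6 fragments:
  1726 − 0 = 1726 bp
  2657 − 1726 = 931 bp
  4914 − 2657 = 2257 bp
  5675 − 4914 = 761 bp
  7305 − 5675 = 1630 bp
  8135 − 7305 = 830 bp
Sorted largest to smallest: 2257, 1726, 1630, 931, 830, 761 bp.

2257, 1726, 1630, 931, 830, 761 bp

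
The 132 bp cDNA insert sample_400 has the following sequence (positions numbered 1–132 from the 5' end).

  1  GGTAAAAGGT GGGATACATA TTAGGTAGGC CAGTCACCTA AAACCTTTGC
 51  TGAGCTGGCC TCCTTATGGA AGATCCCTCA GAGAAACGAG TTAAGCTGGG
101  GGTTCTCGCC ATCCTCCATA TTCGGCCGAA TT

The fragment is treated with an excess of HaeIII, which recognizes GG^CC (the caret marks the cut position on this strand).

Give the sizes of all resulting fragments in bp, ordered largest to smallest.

67, 29, 29, 7 bp

HaeIII sites (GGCC) start at positions 28, 57, 124.
HaeIII cuts after base 2 of each site, so after positions 29, 58, 125.
Linear molecule, 3 cuts → 4 fragments:
  1–29 → 29 bp
  30–58 → 29 bp
  59–125 → 67 bp
  126–132 → 7 bp
Sorted largest to smallest: 67, 29, 29, 7 bp.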